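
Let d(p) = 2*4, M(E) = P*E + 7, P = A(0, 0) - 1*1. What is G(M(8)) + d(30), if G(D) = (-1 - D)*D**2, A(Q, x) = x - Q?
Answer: 8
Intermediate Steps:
P = -1 (P = (0 - 1*0) - 1*1 = (0 + 0) - 1 = 0 - 1 = -1)
M(E) = 7 - E (M(E) = -E + 7 = 7 - E)
G(D) = D**2*(-1 - D)
d(p) = 8
G(M(8)) + d(30) = (7 - 1*8)**2*(-1 - (7 - 1*8)) + 8 = (7 - 8)**2*(-1 - (7 - 8)) + 8 = (-1)**2*(-1 - 1*(-1)) + 8 = 1*(-1 + 1) + 8 = 1*0 + 8 = 0 + 8 = 8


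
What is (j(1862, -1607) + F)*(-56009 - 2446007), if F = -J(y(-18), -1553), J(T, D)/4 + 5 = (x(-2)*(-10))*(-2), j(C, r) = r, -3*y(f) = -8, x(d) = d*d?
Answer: 4771344512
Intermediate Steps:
x(d) = d²
y(f) = 8/3 (y(f) = -⅓*(-8) = 8/3)
J(T, D) = 300 (J(T, D) = -20 + 4*(((-2)²*(-10))*(-2)) = -20 + 4*((4*(-10))*(-2)) = -20 + 4*(-40*(-2)) = -20 + 4*80 = -20 + 320 = 300)
F = -300 (F = -1*300 = -300)
(j(1862, -1607) + F)*(-56009 - 2446007) = (-1607 - 300)*(-56009 - 2446007) = -1907*(-2502016) = 4771344512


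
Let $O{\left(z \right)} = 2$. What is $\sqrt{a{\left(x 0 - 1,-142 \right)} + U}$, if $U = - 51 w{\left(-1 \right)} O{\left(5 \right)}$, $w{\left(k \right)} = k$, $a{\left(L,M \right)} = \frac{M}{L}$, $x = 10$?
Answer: $2 \sqrt{61} \approx 15.62$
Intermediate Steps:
$U = 102$ ($U = \left(-51\right) \left(-1\right) 2 = 51 \cdot 2 = 102$)
$\sqrt{a{\left(x 0 - 1,-142 \right)} + U} = \sqrt{- \frac{142}{10 \cdot 0 - 1} + 102} = \sqrt{- \frac{142}{0 - 1} + 102} = \sqrt{- \frac{142}{-1} + 102} = \sqrt{\left(-142\right) \left(-1\right) + 102} = \sqrt{142 + 102} = \sqrt{244} = 2 \sqrt{61}$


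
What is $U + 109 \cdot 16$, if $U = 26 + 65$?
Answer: $1835$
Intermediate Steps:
$U = 91$
$U + 109 \cdot 16 = 91 + 109 \cdot 16 = 91 + 1744 = 1835$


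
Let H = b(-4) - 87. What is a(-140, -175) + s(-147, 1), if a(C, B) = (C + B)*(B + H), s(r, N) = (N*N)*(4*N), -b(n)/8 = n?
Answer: 72454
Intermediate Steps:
b(n) = -8*n
H = -55 (H = -8*(-4) - 87 = 32 - 87 = -55)
s(r, N) = 4*N³ (s(r, N) = N²*(4*N) = 4*N³)
a(C, B) = (-55 + B)*(B + C) (a(C, B) = (C + B)*(B - 55) = (B + C)*(-55 + B) = (-55 + B)*(B + C))
a(-140, -175) + s(-147, 1) = ((-175)² - 55*(-175) - 55*(-140) - 175*(-140)) + 4*1³ = (30625 + 9625 + 7700 + 24500) + 4*1 = 72450 + 4 = 72454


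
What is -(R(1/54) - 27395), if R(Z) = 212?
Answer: 27183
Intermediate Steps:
-(R(1/54) - 27395) = -(212 - 27395) = -1*(-27183) = 27183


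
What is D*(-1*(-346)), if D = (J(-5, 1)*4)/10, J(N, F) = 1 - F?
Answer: 0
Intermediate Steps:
D = 0 (D = ((1 - 1*1)*4)/10 = ((1 - 1)*4)*(⅒) = (0*4)*(⅒) = 0*(⅒) = 0)
D*(-1*(-346)) = 0*(-1*(-346)) = 0*346 = 0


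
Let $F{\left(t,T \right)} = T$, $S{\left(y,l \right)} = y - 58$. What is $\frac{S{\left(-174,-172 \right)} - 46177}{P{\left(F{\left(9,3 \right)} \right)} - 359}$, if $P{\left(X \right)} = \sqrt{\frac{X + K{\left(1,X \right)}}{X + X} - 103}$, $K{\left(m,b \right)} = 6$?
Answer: $\frac{33321662}{257965} + \frac{46409 i \sqrt{406}}{257965} \approx 129.17 + 3.625 i$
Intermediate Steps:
$S{\left(y,l \right)} = -58 + y$ ($S{\left(y,l \right)} = y - 58 = -58 + y$)
$P{\left(X \right)} = \sqrt{-103 + \frac{6 + X}{2 X}}$ ($P{\left(X \right)} = \sqrt{\frac{X + 6}{X + X} - 103} = \sqrt{\frac{6 + X}{2 X} - 103} = \sqrt{-103 + \frac{6 + X}{2 X}}$)
$\frac{S{\left(-174,-172 \right)} - 46177}{P{\left(F{\left(9,3 \right)} \right)} - 359} = \frac{\left(-58 - 174\right) - 46177}{\frac{\sqrt{-410 + \frac{12}{3}}}{2} - 359} = \frac{-232 - 46177}{\frac{\sqrt{-410 + 12 \cdot \frac{1}{3}}}{2} - 359} = - \frac{46409}{\frac{\sqrt{-410 + 4}}{2} - 359} = - \frac{46409}{\frac{\sqrt{-406}}{2} - 359} = - \frac{46409}{\frac{i \sqrt{406}}{2} - 359} = - \frac{46409}{-359 + \frac{i \sqrt{406}}{2}}$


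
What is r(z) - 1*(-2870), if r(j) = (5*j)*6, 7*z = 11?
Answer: 20420/7 ≈ 2917.1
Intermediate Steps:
z = 11/7 (z = (1/7)*11 = 11/7 ≈ 1.5714)
r(j) = 30*j
r(z) - 1*(-2870) = 30*(11/7) - 1*(-2870) = 330/7 + 2870 = 20420/7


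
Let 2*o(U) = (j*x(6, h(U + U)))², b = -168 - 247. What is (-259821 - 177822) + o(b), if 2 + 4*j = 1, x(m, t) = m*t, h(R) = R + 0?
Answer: 674739/2 ≈ 3.3737e+5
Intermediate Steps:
h(R) = R
b = -415
j = -¼ (j = -½ + (¼)*1 = -½ + ¼ = -¼ ≈ -0.25000)
o(U) = 9*U²/2 (o(U) = (-3*(U + U)/2)²/2 = (-3*2*U/2)²/2 = (-3*U)²/2 = (9*U²)/2 = 9*U²/2)
(-259821 - 177822) + o(b) = (-259821 - 177822) + (9/2)*(-415)² = -437643 + (9/2)*172225 = -437643 + 1550025/2 = 674739/2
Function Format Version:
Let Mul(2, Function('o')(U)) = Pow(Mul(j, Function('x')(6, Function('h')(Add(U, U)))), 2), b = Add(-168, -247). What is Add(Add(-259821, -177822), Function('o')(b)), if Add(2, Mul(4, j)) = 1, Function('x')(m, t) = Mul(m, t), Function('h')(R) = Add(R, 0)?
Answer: Rational(674739, 2) ≈ 3.3737e+5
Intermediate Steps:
Function('h')(R) = R
b = -415
j = Rational(-1, 4) (j = Add(Rational(-1, 2), Mul(Rational(1, 4), 1)) = Add(Rational(-1, 2), Rational(1, 4)) = Rational(-1, 4) ≈ -0.25000)
Function('o')(U) = Mul(Rational(9, 2), Pow(U, 2)) (Function('o')(U) = Mul(Rational(1, 2), Pow(Mul(Rational(-1, 4), Mul(6, Add(U, U))), 2)) = Mul(Rational(1, 2), Pow(Mul(Rational(-1, 4), Mul(6, Mul(2, U))), 2)) = Mul(Rational(1, 2), Pow(Mul(Rational(-1, 4), Mul(12, U)), 2)) = Mul(Rational(1, 2), Pow(Mul(-3, U), 2)) = Mul(Rational(1, 2), Mul(9, Pow(U, 2))) = Mul(Rational(9, 2), Pow(U, 2)))
Add(Add(-259821, -177822), Function('o')(b)) = Add(Add(-259821, -177822), Mul(Rational(9, 2), Pow(-415, 2))) = Add(-437643, Mul(Rational(9, 2), 172225)) = Add(-437643, Rational(1550025, 2)) = Rational(674739, 2)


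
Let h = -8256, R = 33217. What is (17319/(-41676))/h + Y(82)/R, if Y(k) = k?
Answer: 417240635/165640689408 ≈ 0.0025190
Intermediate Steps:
(17319/(-41676))/h + Y(82)/R = (17319/(-41676))/(-8256) + 82/33217 = (17319*(-1/41676))*(-1/8256) + 82*(1/33217) = -251/604*(-1/8256) + 82/33217 = 251/4986624 + 82/33217 = 417240635/165640689408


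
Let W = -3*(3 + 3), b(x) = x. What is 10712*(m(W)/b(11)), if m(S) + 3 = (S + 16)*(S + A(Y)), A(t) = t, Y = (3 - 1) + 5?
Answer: 203528/11 ≈ 18503.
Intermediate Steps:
Y = 7 (Y = 2 + 5 = 7)
W = -18 (W = -3*6 = -18)
m(S) = -3 + (7 + S)*(16 + S) (m(S) = -3 + (S + 16)*(S + 7) = -3 + (16 + S)*(7 + S) = -3 + (7 + S)*(16 + S))
10712*(m(W)/b(11)) = 10712*((109 + (-18)**2 + 23*(-18))/11) = 10712*((109 + 324 - 414)*(1/11)) = 10712*(19*(1/11)) = 10712*(19/11) = 203528/11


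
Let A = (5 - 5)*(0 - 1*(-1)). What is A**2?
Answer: 0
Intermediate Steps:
A = 0 (A = 0*(0 + 1) = 0*1 = 0)
A**2 = 0**2 = 0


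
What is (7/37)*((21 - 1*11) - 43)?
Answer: -231/37 ≈ -6.2432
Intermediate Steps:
(7/37)*((21 - 1*11) - 43) = (7*(1/37))*((21 - 11) - 43) = 7*(10 - 43)/37 = (7/37)*(-33) = -231/37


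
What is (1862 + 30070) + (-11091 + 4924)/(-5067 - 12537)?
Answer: 562137095/17604 ≈ 31932.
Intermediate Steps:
(1862 + 30070) + (-11091 + 4924)/(-5067 - 12537) = 31932 - 6167/(-17604) = 31932 - 6167*(-1/17604) = 31932 + 6167/17604 = 562137095/17604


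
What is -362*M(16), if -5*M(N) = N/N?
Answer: 362/5 ≈ 72.400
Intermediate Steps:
M(N) = -1/5 (M(N) = -N/(5*N) = -1/5*1 = -1/5)
-362*M(16) = -362*(-1/5) = 362/5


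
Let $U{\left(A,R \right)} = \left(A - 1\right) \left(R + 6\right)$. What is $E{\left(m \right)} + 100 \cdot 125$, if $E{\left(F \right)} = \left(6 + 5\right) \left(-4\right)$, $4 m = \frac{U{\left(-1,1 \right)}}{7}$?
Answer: $12456$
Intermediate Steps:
$U{\left(A,R \right)} = \left(-1 + A\right) \left(6 + R\right)$
$m = - \frac{1}{2}$ ($m = \frac{\left(-6 - 1 + 6 \left(-1\right) - 1\right) \frac{1}{7}}{4} = \frac{\left(-6 - 1 - 6 - 1\right) \frac{1}{7}}{4} = \frac{\left(-14\right) \frac{1}{7}}{4} = \frac{1}{4} \left(-2\right) = - \frac{1}{2} \approx -0.5$)
$E{\left(F \right)} = -44$ ($E{\left(F \right)} = 11 \left(-4\right) = -44$)
$E{\left(m \right)} + 100 \cdot 125 = -44 + 100 \cdot 125 = -44 + 12500 = 12456$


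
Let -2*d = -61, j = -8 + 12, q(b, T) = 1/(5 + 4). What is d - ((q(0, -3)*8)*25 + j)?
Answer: 77/18 ≈ 4.2778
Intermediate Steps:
q(b, T) = ⅑ (q(b, T) = 1/9 = ⅑)
j = 4
d = 61/2 (d = -½*(-61) = 61/2 ≈ 30.500)
d - ((q(0, -3)*8)*25 + j) = 61/2 - (((⅑)*8)*25 + 4) = 61/2 - ((8/9)*25 + 4) = 61/2 - (200/9 + 4) = 61/2 - 1*236/9 = 61/2 - 236/9 = 77/18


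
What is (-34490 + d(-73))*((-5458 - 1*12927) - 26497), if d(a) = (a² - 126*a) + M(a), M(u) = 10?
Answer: 895530546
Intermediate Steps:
d(a) = 10 + a² - 126*a (d(a) = (a² - 126*a) + 10 = 10 + a² - 126*a)
(-34490 + d(-73))*((-5458 - 1*12927) - 26497) = (-34490 + (10 + (-73)² - 126*(-73)))*((-5458 - 1*12927) - 26497) = (-34490 + (10 + 5329 + 9198))*((-5458 - 12927) - 26497) = (-34490 + 14537)*(-18385 - 26497) = -19953*(-44882) = 895530546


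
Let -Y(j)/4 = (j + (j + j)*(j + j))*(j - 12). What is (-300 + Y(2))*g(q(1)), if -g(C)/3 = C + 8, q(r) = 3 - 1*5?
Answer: -7560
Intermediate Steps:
q(r) = -2 (q(r) = 3 - 5 = -2)
g(C) = -24 - 3*C (g(C) = -3*(C + 8) = -3*(8 + C) = -24 - 3*C)
Y(j) = -4*(-12 + j)*(j + 4*j²) (Y(j) = -4*(j + (j + j)*(j + j))*(j - 12) = -4*(j + (2*j)*(2*j))*(-12 + j) = -4*(j + 4*j²)*(-12 + j) = -4*(-12 + j)*(j + 4*j²))
(-300 + Y(2))*g(q(1)) = (-300 + 4*2*(12 - 4*2² + 47*2))*(-24 - 3*(-2)) = (-300 + 4*2*(12 - 4*4 + 94))*(-24 + 6) = (-300 + 4*2*(12 - 16 + 94))*(-18) = (-300 + 4*2*90)*(-18) = (-300 + 720)*(-18) = 420*(-18) = -7560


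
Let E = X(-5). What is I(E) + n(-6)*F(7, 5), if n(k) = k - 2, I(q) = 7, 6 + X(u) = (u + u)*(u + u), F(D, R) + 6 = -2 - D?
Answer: 127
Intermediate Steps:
F(D, R) = -8 - D (F(D, R) = -6 + (-2 - D) = -8 - D)
X(u) = -6 + 4*u**2 (X(u) = -6 + (u + u)*(u + u) = -6 + (2*u)*(2*u) = -6 + 4*u**2)
E = 94 (E = -6 + 4*(-5)**2 = -6 + 4*25 = -6 + 100 = 94)
n(k) = -2 + k
I(E) + n(-6)*F(7, 5) = 7 + (-2 - 6)*(-8 - 1*7) = 7 - 8*(-8 - 7) = 7 - 8*(-15) = 7 + 120 = 127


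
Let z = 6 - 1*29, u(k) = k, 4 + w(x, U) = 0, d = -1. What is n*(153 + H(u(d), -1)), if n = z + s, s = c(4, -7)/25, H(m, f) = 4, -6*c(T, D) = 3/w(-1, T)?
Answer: -722043/200 ≈ -3610.2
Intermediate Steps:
w(x, U) = -4 (w(x, U) = -4 + 0 = -4)
c(T, D) = ⅛ (c(T, D) = -1/(2*(-4)) = -(-1)/(2*4) = -⅙*(-¾) = ⅛)
s = 1/200 (s = (⅛)/25 = (⅛)*(1/25) = 1/200 ≈ 0.0050000)
z = -23 (z = 6 - 29 = -23)
n = -4599/200 (n = -23 + 1/200 = -4599/200 ≈ -22.995)
n*(153 + H(u(d), -1)) = -4599*(153 + 4)/200 = -4599/200*157 = -722043/200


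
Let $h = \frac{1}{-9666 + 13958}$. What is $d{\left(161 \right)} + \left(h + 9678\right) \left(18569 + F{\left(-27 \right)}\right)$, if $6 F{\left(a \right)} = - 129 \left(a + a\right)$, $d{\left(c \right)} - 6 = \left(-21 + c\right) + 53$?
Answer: $\frac{409772570159}{2146} \approx 1.9095 \cdot 10^{8}$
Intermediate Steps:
$d{\left(c \right)} = 38 + c$ ($d{\left(c \right)} = 6 + \left(\left(-21 + c\right) + 53\right) = 6 + \left(32 + c\right) = 38 + c$)
$F{\left(a \right)} = - 43 a$ ($F{\left(a \right)} = \frac{\left(-129\right) \left(a + a\right)}{6} = \frac{\left(-129\right) 2 a}{6} = \frac{\left(-258\right) a}{6} = - 43 a$)
$h = \frac{1}{4292} \approx 0.00023299$
$d{\left(161 \right)} + \left(h + 9678\right) \left(18569 + F{\left(-27 \right)}\right) = \left(38 + 161\right) + \left(\frac{1}{4292} + 9678\right) \left(18569 - -1161\right) = 199 + \frac{41537977 \left(18569 + 1161\right)}{4292} = 199 + \frac{41537977}{4292} \cdot 19730 = 199 + \frac{409772143105}{2146} = \frac{409772570159}{2146}$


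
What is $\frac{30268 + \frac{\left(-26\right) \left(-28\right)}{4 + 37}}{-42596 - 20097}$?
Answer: $- \frac{1241716}{2570413} \approx -0.48308$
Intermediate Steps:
$\frac{30268 + \frac{\left(-26\right) \left(-28\right)}{4 + 37}}{-42596 - 20097} = \frac{30268 + \frac{728}{41}}{-62693} = \left(30268 + 728 \cdot \frac{1}{41}\right) \left(- \frac{1}{62693}\right) = \left(30268 + \frac{728}{41}\right) \left(- \frac{1}{62693}\right) = \frac{1241716}{41} \left(- \frac{1}{62693}\right) = - \frac{1241716}{2570413}$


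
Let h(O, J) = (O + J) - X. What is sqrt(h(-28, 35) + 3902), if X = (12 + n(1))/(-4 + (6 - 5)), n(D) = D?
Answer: 2*sqrt(8805)/3 ≈ 62.557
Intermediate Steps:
X = -13/3 (X = (12 + 1)/(-4 + (6 - 5)) = 13/(-4 + 1) = 13/(-3) = 13*(-1/3) = -13/3 ≈ -4.3333)
h(O, J) = 13/3 + J + O (h(O, J) = (O + J) - 1*(-13/3) = (J + O) + 13/3 = 13/3 + J + O)
sqrt(h(-28, 35) + 3902) = sqrt((13/3 + 35 - 28) + 3902) = sqrt(34/3 + 3902) = sqrt(11740/3) = 2*sqrt(8805)/3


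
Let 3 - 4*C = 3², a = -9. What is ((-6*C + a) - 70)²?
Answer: 4900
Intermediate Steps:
C = -3/2 (C = ¾ - ¼*3² = ¾ - ¼*9 = ¾ - 9/4 = -3/2 ≈ -1.5000)
((-6*C + a) - 70)² = ((-6*(-3/2) - 9) - 70)² = ((9 - 9) - 70)² = (0 - 70)² = (-70)² = 4900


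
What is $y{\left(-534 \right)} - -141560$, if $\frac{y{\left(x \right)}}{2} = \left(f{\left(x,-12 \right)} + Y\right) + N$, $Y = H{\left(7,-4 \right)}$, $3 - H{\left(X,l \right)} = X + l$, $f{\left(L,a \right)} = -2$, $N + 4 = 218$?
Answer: $141984$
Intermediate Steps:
$N = 214$ ($N = -4 + 218 = 214$)
$H{\left(X,l \right)} = 3 - X - l$ ($H{\left(X,l \right)} = 3 - \left(X + l\right) = 3 - X - l$)
$Y = 0$ ($Y = 3 - 7 - -4 = 3 - 7 + 4 = 0$)
$y{\left(x \right)} = 424$ ($y{\left(x \right)} = 2 \left(\left(-2 + 0\right) + 214\right) = 2 \left(-2 + 214\right) = 2 \cdot 212 = 424$)
$y{\left(-534 \right)} - -141560 = 424 - -141560 = 424 + 141560 = 141984$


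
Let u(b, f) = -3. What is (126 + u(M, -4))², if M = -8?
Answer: 15129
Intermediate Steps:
(126 + u(M, -4))² = (126 - 3)² = 123² = 15129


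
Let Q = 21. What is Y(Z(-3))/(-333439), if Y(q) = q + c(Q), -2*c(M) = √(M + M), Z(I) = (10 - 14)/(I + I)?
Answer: -2/1000317 + √42/666878 ≈ 7.7187e-6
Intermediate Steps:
Z(I) = -2/I (Z(I) = -4*1/(2*I) = -2/I)
c(M) = -√2*√M/2 (c(M) = -√(M + M)/2 = -√2*√M/2)
Y(q) = q - √42/2 (Y(q) = q - √2*√21/2 = q - √42/2)
Y(Z(-3))/(-333439) = (-2/(-3) - √42/2)/(-333439) = (-2*(-⅓) - √42/2)*(-1/333439) = (⅔ - √42/2)*(-1/333439) = -2/1000317 + √42/666878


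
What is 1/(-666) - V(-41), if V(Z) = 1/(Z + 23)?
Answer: 2/37 ≈ 0.054054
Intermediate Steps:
V(Z) = 1/(23 + Z)
1/(-666) - V(-41) = 1/(-666) - 1/(23 - 41) = -1/666 - 1/(-18) = -1/666 - 1*(-1/18) = -1/666 + 1/18 = 2/37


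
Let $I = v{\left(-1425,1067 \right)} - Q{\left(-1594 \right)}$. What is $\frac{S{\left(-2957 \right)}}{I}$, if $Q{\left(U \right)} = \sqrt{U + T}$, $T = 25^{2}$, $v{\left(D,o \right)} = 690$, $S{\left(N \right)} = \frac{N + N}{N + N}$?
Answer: $\frac{230}{159023} + \frac{i \sqrt{969}}{477069} \approx 0.0014463 + 6.525 \cdot 10^{-5} i$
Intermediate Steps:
$S{\left(N \right)} = 1$ ($S{\left(N \right)} = \frac{2 N}{2 N} = 2 N \frac{1}{2 N} = 1$)
$T = 625$
$Q{\left(U \right)} = \sqrt{625 + U}$ ($Q{\left(U \right)} = \sqrt{U + 625} = \sqrt{625 + U}$)
$I = 690 - i \sqrt{969}$ ($I = 690 - \sqrt{625 - 1594} = 690 - \sqrt{-969} = 690 - i \sqrt{969} \approx 690.0 - 31.129 i$)
$\frac{S{\left(-2957 \right)}}{I} = 1 \frac{1}{690 - i \sqrt{969}} = \frac{1}{690 - i \sqrt{969}}$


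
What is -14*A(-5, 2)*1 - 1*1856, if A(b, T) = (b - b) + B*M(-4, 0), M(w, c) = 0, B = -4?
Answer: -1856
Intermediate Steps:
A(b, T) = 0 (A(b, T) = (b - b) - 4*0 = 0 + 0 = 0)
-14*A(-5, 2)*1 - 1*1856 = -14*0*1 - 1*1856 = 0*1 - 1856 = 0 - 1856 = -1856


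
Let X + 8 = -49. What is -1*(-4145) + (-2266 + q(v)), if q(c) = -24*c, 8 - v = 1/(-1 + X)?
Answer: 48911/29 ≈ 1686.6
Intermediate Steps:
X = -57 (X = -8 - 49 = -57)
v = 465/58 (v = 8 - 1/(-1 - 57) = 8 - 1/(-58) = 8 - 1*(-1/58) = 8 + 1/58 = 465/58 ≈ 8.0172)
q(c) = -24*c
-1*(-4145) + (-2266 + q(v)) = -1*(-4145) + (-2266 - 24*465/58) = 4145 + (-2266 - 5580/29) = 4145 - 71294/29 = 48911/29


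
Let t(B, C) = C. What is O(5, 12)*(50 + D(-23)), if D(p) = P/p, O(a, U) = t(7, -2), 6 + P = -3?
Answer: -2318/23 ≈ -100.78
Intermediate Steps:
P = -9 (P = -6 - 3 = -9)
O(a, U) = -2
D(p) = -9/p
O(5, 12)*(50 + D(-23)) = -2*(50 - 9/(-23)) = -2*(50 - 9*(-1/23)) = -2*(50 + 9/23) = -2*1159/23 = -2318/23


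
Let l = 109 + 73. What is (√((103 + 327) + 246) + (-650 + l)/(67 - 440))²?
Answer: 103347556/139129 ≈ 742.82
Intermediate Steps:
l = 182
(√((103 + 327) + 246) + (-650 + l)/(67 - 440))² = (√((103 + 327) + 246) + (-650 + 182)/(67 - 440))² = (√(430 + 246) - 468/(-373))² = (√676 - 468*(-1/373))² = (26 + 468/373)² = (10166/373)² = 103347556/139129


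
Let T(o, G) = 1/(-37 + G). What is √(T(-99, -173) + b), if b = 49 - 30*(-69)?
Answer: √93447690/210 ≈ 46.033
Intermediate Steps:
b = 2119 (b = 49 + 2070 = 2119)
√(T(-99, -173) + b) = √(1/(-37 - 173) + 2119) = √(1/(-210) + 2119) = √(-1/210 + 2119) = √(444989/210) = √93447690/210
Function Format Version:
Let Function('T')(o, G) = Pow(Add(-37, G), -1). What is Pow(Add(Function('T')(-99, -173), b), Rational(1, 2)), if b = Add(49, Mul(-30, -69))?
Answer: Mul(Rational(1, 210), Pow(93447690, Rational(1, 2))) ≈ 46.033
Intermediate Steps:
b = 2119 (b = Add(49, 2070) = 2119)
Pow(Add(Function('T')(-99, -173), b), Rational(1, 2)) = Pow(Add(Pow(Add(-37, -173), -1), 2119), Rational(1, 2)) = Pow(Add(Pow(-210, -1), 2119), Rational(1, 2)) = Pow(Add(Rational(-1, 210), 2119), Rational(1, 2)) = Pow(Rational(444989, 210), Rational(1, 2)) = Mul(Rational(1, 210), Pow(93447690, Rational(1, 2)))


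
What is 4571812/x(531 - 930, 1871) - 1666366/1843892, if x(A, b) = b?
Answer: 4213404900759/1724960966 ≈ 2442.6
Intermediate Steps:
4571812/x(531 - 930, 1871) - 1666366/1843892 = 4571812/1871 - 1666366/1843892 = 4571812*(1/1871) - 1666366*1/1843892 = 4571812/1871 - 833183/921946 = 4213404900759/1724960966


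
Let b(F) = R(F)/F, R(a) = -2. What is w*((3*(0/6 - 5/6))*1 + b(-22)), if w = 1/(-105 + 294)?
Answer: -53/4158 ≈ -0.012747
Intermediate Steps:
w = 1/189 ≈ 0.0052910
b(F) = -2/F
w*((3*(0/6 - 5/6))*1 + b(-22)) = ((3*(0/6 - 5/6))*1 - 2/(-22))/189 = ((3*(0*(⅙) - 5*⅙))*1 - 2*(-1/22))/189 = ((3*(0 - ⅚))*1 + 1/11)/189 = ((3*(-⅚))*1 + 1/11)/189 = (-5/2*1 + 1/11)/189 = (-5/2 + 1/11)/189 = (1/189)*(-53/22) = -53/4158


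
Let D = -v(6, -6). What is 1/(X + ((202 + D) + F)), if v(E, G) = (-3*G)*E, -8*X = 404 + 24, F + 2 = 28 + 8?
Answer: 2/149 ≈ 0.013423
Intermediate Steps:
F = 34 (F = -2 + (28 + 8) = -2 + 36 = 34)
X = -107/2 (X = -(404 + 24)/8 = -1/8*428 = -107/2 ≈ -53.500)
v(E, G) = -3*E*G
D = -108 (D = -(-3)*6*(-6) = -1*108 = -108)
1/(X + ((202 + D) + F)) = 1/(-107/2 + ((202 - 108) + 34)) = 1/(-107/2 + (94 + 34)) = 1/(-107/2 + 128) = 1/(149/2) = 2/149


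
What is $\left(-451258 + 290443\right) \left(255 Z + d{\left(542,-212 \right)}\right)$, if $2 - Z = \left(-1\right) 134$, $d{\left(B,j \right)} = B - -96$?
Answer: $-5679664170$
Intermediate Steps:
$d{\left(B,j \right)} = 96 + B$ ($d{\left(B,j \right)} = B + 96 = 96 + B$)
$Z = 136$ ($Z = 2 - \left(-1\right) 134 = 2 - -134 = 2 + 134 = 136$)
$\left(-451258 + 290443\right) \left(255 Z + d{\left(542,-212 \right)}\right) = \left(-451258 + 290443\right) \left(255 \cdot 136 + \left(96 + 542\right)\right) = - 160815 \left(34680 + 638\right) = \left(-160815\right) 35318 = -5679664170$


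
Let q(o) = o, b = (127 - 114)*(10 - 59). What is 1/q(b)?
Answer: -1/637 ≈ -0.0015699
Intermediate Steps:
b = -637 (b = 13*(-49) = -637)
1/q(b) = 1/(-637) = -1/637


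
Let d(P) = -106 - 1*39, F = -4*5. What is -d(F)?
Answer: 145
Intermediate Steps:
F = -20
d(P) = -145 (d(P) = -106 - 39 = -145)
-d(F) = -1*(-145) = 145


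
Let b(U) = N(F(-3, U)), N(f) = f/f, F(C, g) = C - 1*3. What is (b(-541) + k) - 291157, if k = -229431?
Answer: -520587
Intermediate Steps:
F(C, g) = -3 + C (F(C, g) = C - 3 = -3 + C)
N(f) = 1
b(U) = 1
(b(-541) + k) - 291157 = (1 - 229431) - 291157 = -229430 - 291157 = -520587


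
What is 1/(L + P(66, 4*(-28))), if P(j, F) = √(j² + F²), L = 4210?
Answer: 1/4340 ≈ 0.00023041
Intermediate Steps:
P(j, F) = √(F² + j²)
1/(L + P(66, 4*(-28))) = 1/(4210 + √((4*(-28))² + 66²)) = 1/(4210 + √((-112)² + 4356)) = 1/(4210 + √(12544 + 4356)) = 1/(4210 + √16900) = 1/(4210 + 130) = 1/4340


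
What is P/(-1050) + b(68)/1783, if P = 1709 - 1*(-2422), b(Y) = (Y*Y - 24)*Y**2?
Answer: 7442184809/624050 ≈ 11926.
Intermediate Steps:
b(Y) = Y**2*(-24 + Y**2) (b(Y) = (Y**2 - 24)*Y**2 = (-24 + Y**2)*Y**2 = Y**2*(-24 + Y**2))
P = 4131 (P = 1709 + 2422 = 4131)
P/(-1050) + b(68)/1783 = 4131/(-1050) + (68**2*(-24 + 68**2))/1783 = 4131*(-1/1050) + (4624*(-24 + 4624))*(1/1783) = -1377/350 + (4624*4600)*(1/1783) = -1377/350 + 21270400*(1/1783) = -1377/350 + 21270400/1783 = 7442184809/624050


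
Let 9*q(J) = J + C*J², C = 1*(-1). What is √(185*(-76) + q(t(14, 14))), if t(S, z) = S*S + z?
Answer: I*√170430/3 ≈ 137.61*I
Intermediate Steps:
t(S, z) = z + S² (t(S, z) = S² + z = z + S²)
C = -1
q(J) = -J²/9 + J/9 (q(J) = (J - J²)/9 = -J²/9 + J/9)
√(185*(-76) + q(t(14, 14))) = √(185*(-76) + (14 + 14²)*(1 - (14 + 14²))/9) = √(-14060 + (14 + 196)*(1 - (14 + 196))/9) = √(-14060 + (⅑)*210*(1 - 1*210)) = √(-14060 + (⅑)*210*(1 - 210)) = √(-14060 + (⅑)*210*(-209)) = √(-14060 - 14630/3) = √(-56810/3) = I*√170430/3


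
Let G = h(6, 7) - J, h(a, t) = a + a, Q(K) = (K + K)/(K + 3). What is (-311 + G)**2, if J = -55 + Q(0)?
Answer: 59536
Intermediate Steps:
Q(K) = 2*K/(3 + K) (Q(K) = (2*K)/(3 + K) = 2*K/(3 + K))
h(a, t) = 2*a
J = -55 (J = -55 + 2*0/(3 + 0) = -55 + 2*0/3 = -55 + 2*0*(1/3) = -55 + 0 = -55)
G = 67 (G = 2*6 - 1*(-55) = 12 + 55 = 67)
(-311 + G)**2 = (-311 + 67)**2 = (-244)**2 = 59536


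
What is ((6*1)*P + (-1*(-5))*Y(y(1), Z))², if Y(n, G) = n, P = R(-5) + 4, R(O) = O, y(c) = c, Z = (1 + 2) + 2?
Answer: 1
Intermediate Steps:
Z = 5 (Z = 3 + 2 = 5)
P = -1 (P = -5 + 4 = -1)
((6*1)*P + (-1*(-5))*Y(y(1), Z))² = ((6*1)*(-1) - 1*(-5)*1)² = (6*(-1) + 5*1)² = (-6 + 5)² = (-1)² = 1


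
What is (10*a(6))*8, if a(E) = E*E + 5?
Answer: 3280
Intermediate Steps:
a(E) = 5 + E² (a(E) = E² + 5 = 5 + E²)
(10*a(6))*8 = (10*(5 + 6²))*8 = (10*(5 + 36))*8 = (10*41)*8 = 410*8 = 3280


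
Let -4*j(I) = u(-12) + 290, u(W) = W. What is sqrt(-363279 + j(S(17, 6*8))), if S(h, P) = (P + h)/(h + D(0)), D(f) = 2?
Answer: I*sqrt(1453394)/2 ≈ 602.78*I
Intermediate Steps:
S(h, P) = (P + h)/(2 + h) (S(h, P) = (P + h)/(h + 2) = (P + h)/(2 + h))
j(I) = -139/2 (j(I) = -(-12 + 290)/4 = -1/4*278 = -139/2)
sqrt(-363279 + j(S(17, 6*8))) = sqrt(-363279 - 139/2) = sqrt(-726697/2) = I*sqrt(1453394)/2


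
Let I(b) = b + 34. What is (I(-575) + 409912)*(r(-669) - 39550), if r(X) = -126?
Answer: -16242203796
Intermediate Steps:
I(b) = 34 + b
(I(-575) + 409912)*(r(-669) - 39550) = ((34 - 575) + 409912)*(-126 - 39550) = (-541 + 409912)*(-39676) = 409371*(-39676) = -16242203796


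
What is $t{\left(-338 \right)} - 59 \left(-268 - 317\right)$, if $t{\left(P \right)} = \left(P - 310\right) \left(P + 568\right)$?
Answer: $-114525$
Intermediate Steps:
$t{\left(P \right)} = \left(-310 + P\right) \left(568 + P\right)$
$t{\left(-338 \right)} - 59 \left(-268 - 317\right) = \left(-176080 + \left(-338\right)^{2} + 258 \left(-338\right)\right) - 59 \left(-268 - 317\right) = \left(-176080 + 114244 - 87204\right) - 59 \left(-585\right) = -149040 - -34515 = -149040 + 34515 = -114525$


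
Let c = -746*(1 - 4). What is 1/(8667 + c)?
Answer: 1/10905 ≈ 9.1701e-5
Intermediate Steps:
c = 2238 (c = -746*(-3) = 2238)
1/(8667 + c) = 1/(8667 + 2238) = 1/10905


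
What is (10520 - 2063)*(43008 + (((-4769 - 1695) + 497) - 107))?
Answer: 312350838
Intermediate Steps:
(10520 - 2063)*(43008 + (((-4769 - 1695) + 497) - 107)) = 8457*(43008 + ((-6464 + 497) - 107)) = 8457*(43008 + (-5967 - 107)) = 8457*(43008 - 6074) = 8457*36934 = 312350838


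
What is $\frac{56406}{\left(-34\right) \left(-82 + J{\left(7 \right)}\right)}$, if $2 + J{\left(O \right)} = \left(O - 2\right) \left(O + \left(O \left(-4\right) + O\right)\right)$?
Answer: $\frac{237}{22} \approx 10.773$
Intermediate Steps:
$J{\left(O \right)} = -2 - 2 O \left(-2 + O\right)$ ($J{\left(O \right)} = -2 + \left(O - 2\right) \left(O + \left(O \left(-4\right) + O\right)\right) = -2 + \left(-2 + O\right) \left(O + \left(- 4 O + O\right)\right) = -2 + \left(-2 + O\right) \left(O - 3 O\right) = -2 + \left(-2 + O\right) \left(- 2 O\right) = -2 - 2 O \left(-2 + O\right)$)
$\frac{56406}{\left(-34\right) \left(-82 + J{\left(7 \right)}\right)} = \frac{56406}{\left(-34\right) \left(-82 - \left(-26 + 98\right)\right)} = \frac{56406}{\left(-34\right) \left(-82 - 72\right)} = \frac{56406}{\left(-34\right) \left(-154\right)} = \frac{56406}{5236} = 56406 \cdot \frac{1}{5236} = \frac{237}{22}$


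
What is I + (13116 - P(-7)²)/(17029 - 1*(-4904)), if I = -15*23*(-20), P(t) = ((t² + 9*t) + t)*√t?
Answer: 50451301/7311 ≈ 6900.7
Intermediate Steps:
P(t) = √t*(t² + 10*t) (P(t) = (t² + 10*t)*√t = √t*(t² + 10*t))
I = 6900 (I = -345*(-20) = 6900)
I + (13116 - P(-7)²)/(17029 - 1*(-4904)) = 6900 + (13116 - ((-7)^(3/2)*(10 - 7))²)/(17029 - 1*(-4904)) = 6900 + (13116 - (-7*I*√7*3)²)/(17029 + 4904) = 6900 + (13116 - (-21*I*√7)²)/21933 = 6900 + (13116 - 1*(-3087))*(1/21933) = 6900 + (13116 + 3087)*(1/21933) = 6900 + 16203*(1/21933) = 6900 + 5401/7311 = 50451301/7311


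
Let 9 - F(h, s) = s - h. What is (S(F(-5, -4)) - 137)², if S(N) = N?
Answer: 16641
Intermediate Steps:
F(h, s) = 9 + h - s (F(h, s) = 9 - (s - h) = 9 + (h - s) = 9 + h - s)
(S(F(-5, -4)) - 137)² = ((9 - 5 - 1*(-4)) - 137)² = ((9 - 5 + 4) - 137)² = (8 - 137)² = (-129)² = 16641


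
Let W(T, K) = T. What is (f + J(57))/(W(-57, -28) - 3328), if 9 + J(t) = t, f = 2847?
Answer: -579/677 ≈ -0.85524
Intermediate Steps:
J(t) = -9 + t
(f + J(57))/(W(-57, -28) - 3328) = (2847 + (-9 + 57))/(-57 - 3328) = (2847 + 48)/(-3385) = 2895*(-1/3385) = -579/677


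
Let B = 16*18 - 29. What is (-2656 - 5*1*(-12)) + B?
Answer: -2337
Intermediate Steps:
B = 259 (B = 288 - 29 = 259)
(-2656 - 5*1*(-12)) + B = (-2656 - 5*1*(-12)) + 259 = (-2656 - 5*(-12)) + 259 = (-2656 + 60) + 259 = -2596 + 259 = -2337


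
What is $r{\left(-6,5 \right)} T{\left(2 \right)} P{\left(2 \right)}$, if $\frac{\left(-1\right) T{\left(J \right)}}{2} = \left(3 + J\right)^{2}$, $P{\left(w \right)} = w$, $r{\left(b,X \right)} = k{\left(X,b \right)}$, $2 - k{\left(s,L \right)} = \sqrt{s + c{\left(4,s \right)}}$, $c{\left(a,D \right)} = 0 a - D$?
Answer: $-200$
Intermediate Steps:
$c{\left(a,D \right)} = - D$ ($c{\left(a,D \right)} = 0 - D = - D$)
$k{\left(s,L \right)} = 2$ ($k{\left(s,L \right)} = 2 - \sqrt{s - s} = 2 - \sqrt{0} = 2 - 0 = 2 + 0 = 2$)
$r{\left(b,X \right)} = 2$
$T{\left(J \right)} = - 2 \left(3 + J\right)^{2}$
$r{\left(-6,5 \right)} T{\left(2 \right)} P{\left(2 \right)} = 2 \left(- 2 \left(3 + 2\right)^{2}\right) 2 = 2 \left(- 2 \cdot 5^{2}\right) 2 = 2 \left(\left(-2\right) 25\right) 2 = 2 \left(-50\right) 2 = \left(-100\right) 2 = -200$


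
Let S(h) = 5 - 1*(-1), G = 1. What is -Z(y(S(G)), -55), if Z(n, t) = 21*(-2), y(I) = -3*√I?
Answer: 42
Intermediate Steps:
S(h) = 6 (S(h) = 5 + 1 = 6)
Z(n, t) = -42
-Z(y(S(G)), -55) = -1*(-42) = 42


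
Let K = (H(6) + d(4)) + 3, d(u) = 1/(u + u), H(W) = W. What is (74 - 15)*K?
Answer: 4307/8 ≈ 538.38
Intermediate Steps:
d(u) = 1/(2*u)
K = 73/8 (K = (6 + (½)/4) + 3 = (6 + (½)*(¼)) + 3 = (6 + ⅛) + 3 = 49/8 + 3 = 73/8 ≈ 9.1250)
(74 - 15)*K = (74 - 15)*(73/8) = 59*(73/8) = 4307/8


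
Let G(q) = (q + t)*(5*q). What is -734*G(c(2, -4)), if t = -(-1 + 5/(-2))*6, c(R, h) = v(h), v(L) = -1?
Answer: 73400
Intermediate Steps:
c(R, h) = -1
t = 21 (t = -(-1 + 5*(-1/2))*6 = -(-1 - 5/2)*6 = -(-7)*6/2 = -1*(-21) = 21)
G(q) = 5*q*(21 + q) (G(q) = (q + 21)*(5*q) = (21 + q)*(5*q) = 5*q*(21 + q))
-734*G(c(2, -4)) = -3670*(-1)*(21 - 1) = -3670*(-1)*20 = -734*(-100) = 73400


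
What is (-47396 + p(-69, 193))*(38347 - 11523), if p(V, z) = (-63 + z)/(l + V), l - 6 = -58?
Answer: -153836873904/121 ≈ -1.2714e+9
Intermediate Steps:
l = -52 (l = 6 - 58 = -52)
p(V, z) = (-63 + z)/(-52 + V)
(-47396 + p(-69, 193))*(38347 - 11523) = (-47396 + (-63 + 193)/(-52 - 69))*(38347 - 11523) = (-47396 + 130/(-121))*26824 = (-47396 - 1/121*130)*26824 = (-47396 - 130/121)*26824 = -5735046/121*26824 = -153836873904/121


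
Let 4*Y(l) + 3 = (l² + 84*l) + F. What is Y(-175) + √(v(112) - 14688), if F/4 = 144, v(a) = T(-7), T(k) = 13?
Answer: 8249/2 + 5*I*√587 ≈ 4124.5 + 121.14*I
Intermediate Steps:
v(a) = 13
F = 576 (F = 4*144 = 576)
Y(l) = 573/4 + 21*l + l²/4 (Y(l) = -¾ + ((l² + 84*l) + 576)/4 = -¾ + (576 + l² + 84*l)/4 = -¾ + (144 + 21*l + l²/4) = 573/4 + 21*l + l²/4)
Y(-175) + √(v(112) - 14688) = (573/4 + 21*(-175) + (¼)*(-175)²) + √(13 - 14688) = (573/4 - 3675 + (¼)*30625) + √(-14675) = (573/4 - 3675 + 30625/4) + 5*I*√587 = 8249/2 + 5*I*√587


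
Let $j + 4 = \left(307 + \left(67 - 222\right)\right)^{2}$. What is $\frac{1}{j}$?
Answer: $\frac{1}{23100} \approx 4.329 \cdot 10^{-5}$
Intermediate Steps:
$j = 23100$ ($j = -4 + \left(307 + \left(67 - 222\right)\right)^{2} = -4 + \left(307 - 155\right)^{2} = -4 + 152^{2} = -4 + 23104 = 23100$)
$\frac{1}{j} = \frac{1}{23100}$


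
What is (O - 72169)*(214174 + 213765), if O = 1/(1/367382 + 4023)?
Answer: -45645761901350688119/1477977787 ≈ -3.0884e+10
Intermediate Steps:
O = 367382/1477977787 (O = 1/(1/367382 + 4023) = 1/(1477977787/367382) = 367382/1477977787 ≈ 0.00024857)
(O - 72169)*(214174 + 213765) = (367382/1477977787 - 72169)*(214174 + 213765) = -106664178542621/1477977787*427939 = -45645761901350688119/1477977787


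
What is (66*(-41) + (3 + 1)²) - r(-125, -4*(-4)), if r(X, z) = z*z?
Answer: -2946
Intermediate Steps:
r(X, z) = z²
(66*(-41) + (3 + 1)²) - r(-125, -4*(-4)) = (66*(-41) + (3 + 1)²) - (-4*(-4))² = (-2706 + 4²) - 1*16² = (-2706 + 16) - 1*256 = -2690 - 256 = -2946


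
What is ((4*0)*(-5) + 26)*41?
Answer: 1066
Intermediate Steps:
((4*0)*(-5) + 26)*41 = (0*(-5) + 26)*41 = (0 + 26)*41 = 26*41 = 1066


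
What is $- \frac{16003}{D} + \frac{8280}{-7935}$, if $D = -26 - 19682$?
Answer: $- \frac{8071}{34868} \approx -0.23147$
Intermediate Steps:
$D = -19708$ ($D = -26 - 19682 = -19708$)
$- \frac{16003}{D} + \frac{8280}{-7935} = - \frac{16003}{-19708} + \frac{8280}{-7935} = \left(-16003\right) \left(- \frac{1}{19708}\right) + 8280 \left(- \frac{1}{7935}\right) = \frac{1231}{1516} - \frac{24}{23} = - \frac{8071}{34868}$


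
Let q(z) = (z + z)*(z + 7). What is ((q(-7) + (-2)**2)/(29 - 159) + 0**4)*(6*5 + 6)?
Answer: -72/65 ≈ -1.1077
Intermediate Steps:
q(z) = 2*z*(7 + z) (q(z) = (2*z)*(7 + z) = 2*z*(7 + z))
((q(-7) + (-2)**2)/(29 - 159) + 0**4)*(6*5 + 6) = ((2*(-7)*(7 - 7) + (-2)**2)/(29 - 159) + 0**4)*(6*5 + 6) = ((2*(-7)*0 + 4)/(-130) + 0)*(30 + 6) = ((0 + 4)*(-1/130) + 0)*36 = (4*(-1/130) + 0)*36 = (-2/65 + 0)*36 = -2/65*36 = -72/65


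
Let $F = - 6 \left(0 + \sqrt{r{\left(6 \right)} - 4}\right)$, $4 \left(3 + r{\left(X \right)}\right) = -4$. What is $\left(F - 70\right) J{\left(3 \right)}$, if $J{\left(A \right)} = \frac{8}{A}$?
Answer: $- \frac{560}{3} - 32 i \sqrt{2} \approx -186.67 - 45.255 i$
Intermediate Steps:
$r{\left(X \right)} = -4$ ($r{\left(X \right)} = -3 + \frac{1}{4} \left(-4\right) = -3 - 1 = -4$)
$F = - 12 i \sqrt{2}$ ($F = - 6 \left(0 + \sqrt{-4 - 4}\right) = - 6 \left(0 + \sqrt{-8}\right) = - 6 \left(0 + 2 i \sqrt{2}\right) = - 6 \cdot 2 i \sqrt{2} = - 12 i \sqrt{2} \approx - 16.971 i$)
$\left(F - 70\right) J{\left(3 \right)} = \left(- 12 i \sqrt{2} - 70\right) \frac{8}{3} = \left(-70 - 12 i \sqrt{2}\right) 8 \cdot \frac{1}{3} = \left(-70 - 12 i \sqrt{2}\right) \frac{8}{3} = - \frac{560}{3} - 32 i \sqrt{2}$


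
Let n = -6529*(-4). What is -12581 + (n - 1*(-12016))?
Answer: 25551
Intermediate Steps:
n = 26116
-12581 + (n - 1*(-12016)) = -12581 + (26116 - 1*(-12016)) = -12581 + (26116 + 12016) = -12581 + 38132 = 25551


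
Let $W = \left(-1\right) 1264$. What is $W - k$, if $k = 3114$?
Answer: $-4378$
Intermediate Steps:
$W = -1264$
$W - k = -1264 - 3114 = -4378$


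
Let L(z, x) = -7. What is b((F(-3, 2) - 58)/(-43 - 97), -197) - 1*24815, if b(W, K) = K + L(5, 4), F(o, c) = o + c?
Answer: -25019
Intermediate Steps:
F(o, c) = c + o
b(W, K) = -7 + K (b(W, K) = K - 7 = -7 + K)
b((F(-3, 2) - 58)/(-43 - 97), -197) - 1*24815 = (-7 - 197) - 1*24815 = -204 - 24815 = -25019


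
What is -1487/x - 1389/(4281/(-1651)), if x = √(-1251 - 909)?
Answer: 764413/1427 + 1487*I*√15/180 ≈ 535.68 + 31.995*I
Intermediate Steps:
x = 12*I*√15 (x = √(-2160) = 12*I*√15 ≈ 46.476*I)
-1487/x - 1389/(4281/(-1651)) = -1487*(-I*√15/180) - 1389/(4281/(-1651)) = -(-1487)*I*√15/180 - 1389/(4281*(-1/1651)) = 1487*I*√15/180 - 1389/(-4281/1651) = 1487*I*√15/180 - 1389*(-1651/4281) = 1487*I*√15/180 + 764413/1427 = 764413/1427 + 1487*I*√15/180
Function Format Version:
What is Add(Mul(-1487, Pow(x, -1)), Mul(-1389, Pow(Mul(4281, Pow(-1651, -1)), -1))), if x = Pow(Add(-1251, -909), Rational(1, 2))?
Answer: Add(Rational(764413, 1427), Mul(Rational(1487, 180), I, Pow(15, Rational(1, 2)))) ≈ Add(535.68, Mul(31.995, I))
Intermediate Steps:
x = Mul(12, I, Pow(15, Rational(1, 2))) (x = Pow(-2160, Rational(1, 2)) = Mul(12, I, Pow(15, Rational(1, 2))) ≈ Mul(46.476, I))
Add(Mul(-1487, Pow(x, -1)), Mul(-1389, Pow(Mul(4281, Pow(-1651, -1)), -1))) = Add(Mul(-1487, Pow(Mul(12, I, Pow(15, Rational(1, 2))), -1)), Mul(-1389, Pow(Mul(4281, Pow(-1651, -1)), -1))) = Add(Mul(-1487, Mul(Rational(-1, 180), I, Pow(15, Rational(1, 2)))), Mul(-1389, Pow(Mul(4281, Rational(-1, 1651)), -1))) = Add(Mul(Rational(1487, 180), I, Pow(15, Rational(1, 2))), Mul(-1389, Pow(Rational(-4281, 1651), -1))) = Add(Mul(Rational(1487, 180), I, Pow(15, Rational(1, 2))), Mul(-1389, Rational(-1651, 4281))) = Add(Mul(Rational(1487, 180), I, Pow(15, Rational(1, 2))), Rational(764413, 1427)) = Add(Rational(764413, 1427), Mul(Rational(1487, 180), I, Pow(15, Rational(1, 2))))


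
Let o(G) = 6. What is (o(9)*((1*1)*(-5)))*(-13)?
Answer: 390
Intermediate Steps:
(o(9)*((1*1)*(-5)))*(-13) = (6*((1*1)*(-5)))*(-13) = (6*(1*(-5)))*(-13) = (6*(-5))*(-13) = -30*(-13) = 390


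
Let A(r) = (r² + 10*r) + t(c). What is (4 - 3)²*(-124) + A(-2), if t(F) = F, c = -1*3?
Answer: -143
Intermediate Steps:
c = -3
A(r) = -3 + r² + 10*r (A(r) = (r² + 10*r) - 3 = -3 + r² + 10*r)
(4 - 3)²*(-124) + A(-2) = (4 - 3)²*(-124) + (-3 + (-2)² + 10*(-2)) = 1²*(-124) + (-3 + 4 - 20) = 1*(-124) - 19 = -124 - 19 = -143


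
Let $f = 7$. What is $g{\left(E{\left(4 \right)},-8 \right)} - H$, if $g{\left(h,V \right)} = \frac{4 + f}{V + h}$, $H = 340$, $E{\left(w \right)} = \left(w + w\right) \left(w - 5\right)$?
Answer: $- \frac{5451}{16} \approx -340.69$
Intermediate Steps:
$E{\left(w \right)} = 2 w \left(-5 + w\right)$
$g{\left(h,V \right)} = \frac{11}{V + h}$ ($g{\left(h,V \right)} = \frac{4 + 7}{V + h} = \frac{11}{V + h}$)
$g{\left(E{\left(4 \right)},-8 \right)} - H = \frac{11}{-8 + 2 \cdot 4 \left(-5 + 4\right)} - 340 = \frac{11}{-8 + 2 \cdot 4 \left(-1\right)} - 340 = \frac{11}{-8 - 8} - 340 = \frac{11}{-16} - 340 = 11 \left(- \frac{1}{16}\right) - 340 = - \frac{11}{16} - 340 = - \frac{5451}{16}$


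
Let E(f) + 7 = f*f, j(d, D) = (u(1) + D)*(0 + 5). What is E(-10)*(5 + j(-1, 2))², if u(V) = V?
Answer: 37200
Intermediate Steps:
j(d, D) = 5 + 5*D (j(d, D) = (1 + D)*(0 + 5) = (1 + D)*5 = 5 + 5*D)
E(f) = -7 + f² (E(f) = -7 + f*f = -7 + f²)
E(-10)*(5 + j(-1, 2))² = (-7 + (-10)²)*(5 + (5 + 5*2))² = (-7 + 100)*(5 + (5 + 10))² = 93*(5 + 15)² = 93*20² = 93*400 = 37200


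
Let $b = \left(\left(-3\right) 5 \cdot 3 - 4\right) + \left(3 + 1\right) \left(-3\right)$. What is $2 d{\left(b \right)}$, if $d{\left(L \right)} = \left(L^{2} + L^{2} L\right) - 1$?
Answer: $-446522$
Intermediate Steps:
$b = -61$ ($b = \left(\left(-15\right) 3 - 4\right) + 4 \left(-3\right) = \left(-45 - 4\right) - 12 = -49 - 12 = -61$)
$d{\left(L \right)} = -1 + L^{2} + L^{3}$ ($d{\left(L \right)} = \left(L^{2} + L^{3}\right) - 1 = -1 + L^{2} + L^{3}$)
$2 d{\left(b \right)} = 2 \left(-1 + \left(-61\right)^{2} + \left(-61\right)^{3}\right) = 2 \left(-1 + 3721 - 226981\right) = 2 \left(-223261\right) = -446522$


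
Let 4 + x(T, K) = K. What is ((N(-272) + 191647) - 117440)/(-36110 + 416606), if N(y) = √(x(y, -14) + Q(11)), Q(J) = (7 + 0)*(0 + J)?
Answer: 74207/380496 + √59/380496 ≈ 0.19505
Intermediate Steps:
Q(J) = 7*J
x(T, K) = -4 + K
N(y) = √59 (N(y) = √((-4 - 14) + 7*11) = √(-18 + 77) = √59)
((N(-272) + 191647) - 117440)/(-36110 + 416606) = ((√59 + 191647) - 117440)/(-36110 + 416606) = ((191647 + √59) - 117440)/380496 = (74207 + √59)*(1/380496) = 74207/380496 + √59/380496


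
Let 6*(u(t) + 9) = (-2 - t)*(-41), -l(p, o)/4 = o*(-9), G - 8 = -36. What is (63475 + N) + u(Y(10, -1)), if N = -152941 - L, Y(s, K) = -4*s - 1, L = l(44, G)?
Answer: -177467/2 ≈ -88734.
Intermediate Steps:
G = -28 (G = 8 - 36 = -28)
l(p, o) = 36*o (l(p, o) = -4*o*(-9) = -(-36)*o = 36*o)
L = -1008 (L = 36*(-28) = -1008)
Y(s, K) = -1 - 4*s
N = -151933 (N = -152941 - 1*(-1008) = -152941 + 1008 = -151933)
u(t) = 14/3 + 41*t/6 (u(t) = -9 + ((-2 - t)*(-41))/6 = -9 + (82 + 41*t)/6 = -9 + (41/3 + 41*t/6) = 14/3 + 41*t/6)
(63475 + N) + u(Y(10, -1)) = (63475 - 151933) + (14/3 + 41*(-1 - 4*10)/6) = -88458 + (14/3 + 41*(-1 - 40)/6) = -88458 + (14/3 + (41/6)*(-41)) = -88458 + (14/3 - 1681/6) = -88458 - 551/2 = -177467/2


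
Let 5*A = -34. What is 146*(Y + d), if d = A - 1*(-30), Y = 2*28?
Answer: 57816/5 ≈ 11563.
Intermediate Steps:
Y = 56
A = -34/5 (A = (⅕)*(-34) = -34/5 ≈ -6.8000)
d = 116/5 (d = -34/5 - 1*(-30) = -34/5 + 30 = 116/5 ≈ 23.200)
146*(Y + d) = 146*(56 + 116/5) = 146*(396/5) = 57816/5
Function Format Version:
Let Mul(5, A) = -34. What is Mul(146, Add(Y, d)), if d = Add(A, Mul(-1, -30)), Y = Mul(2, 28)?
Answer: Rational(57816, 5) ≈ 11563.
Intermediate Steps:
Y = 56
A = Rational(-34, 5) (A = Mul(Rational(1, 5), -34) = Rational(-34, 5) ≈ -6.8000)
d = Rational(116, 5) (d = Add(Rational(-34, 5), Mul(-1, -30)) = Add(Rational(-34, 5), 30) = Rational(116, 5) ≈ 23.200)
Mul(146, Add(Y, d)) = Mul(146, Add(56, Rational(116, 5))) = Mul(146, Rational(396, 5)) = Rational(57816, 5)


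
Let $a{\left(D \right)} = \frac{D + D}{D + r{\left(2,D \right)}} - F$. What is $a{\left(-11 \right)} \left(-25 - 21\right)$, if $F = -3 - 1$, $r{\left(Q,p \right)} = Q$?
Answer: $- \frac{2668}{9} \approx -296.44$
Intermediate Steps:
$F = -4$ ($F = -3 - 1 = -4$)
$a{\left(D \right)} = 4 + \frac{2 D}{2 + D}$ ($a{\left(D \right)} = \frac{D + D}{D + 2} - -4 = \frac{2 D}{2 + D} + 4 = 4 + \frac{2 D}{2 + D}$)
$a{\left(-11 \right)} \left(-25 - 21\right) = \frac{2 \left(4 + 3 \left(-11\right)\right)}{2 - 11} \left(-25 - 21\right) = \frac{2 \left(4 - 33\right)}{-9} \left(-46\right) = 2 \left(- \frac{1}{9}\right) \left(-29\right) \left(-46\right) = \frac{58}{9} \left(-46\right) = - \frac{2668}{9}$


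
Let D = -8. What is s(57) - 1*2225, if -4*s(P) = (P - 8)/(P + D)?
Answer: -8901/4 ≈ -2225.3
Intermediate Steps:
s(P) = -¼ (s(P) = -(P - 8)/(4*(P - 8)) = -(-8 + P)/(4*(-8 + P)) = -¼*1 = -¼)
s(57) - 1*2225 = -¼ - 1*2225 = -¼ - 2225 = -8901/4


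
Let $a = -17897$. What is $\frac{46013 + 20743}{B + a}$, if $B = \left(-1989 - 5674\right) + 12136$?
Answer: $- \frac{16689}{3356} \approx -4.9729$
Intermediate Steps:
$B = 4473$ ($B = -7663 + 12136 = 4473$)
$\frac{46013 + 20743}{B + a} = \frac{46013 + 20743}{4473 - 17897} = \frac{66756}{-13424} = 66756 \left(- \frac{1}{13424}\right) = - \frac{16689}{3356}$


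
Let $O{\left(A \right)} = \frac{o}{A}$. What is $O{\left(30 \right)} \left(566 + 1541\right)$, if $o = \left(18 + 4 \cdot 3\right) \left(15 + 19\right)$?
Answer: $71638$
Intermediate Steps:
$o = 1020$ ($o = \left(18 + 12\right) 34 = 30 \cdot 34 = 1020$)
$O{\left(A \right)} = \frac{1020}{A}$
$O{\left(30 \right)} \left(566 + 1541\right) = \frac{1020}{30} \left(566 + 1541\right) = 1020 \cdot \frac{1}{30} \cdot 2107 = 34 \cdot 2107 = 71638$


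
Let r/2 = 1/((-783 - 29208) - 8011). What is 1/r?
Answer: -19001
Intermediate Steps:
r = -1/19001 (r = 2/((-783 - 29208) - 8011) = 2/(-29991 - 8011) = 2/(-38002) = 2*(-1/38002) = -1/19001 ≈ -5.2629e-5)
1/r = 1/(-1/19001) = -19001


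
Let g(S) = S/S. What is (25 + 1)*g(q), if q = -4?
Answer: 26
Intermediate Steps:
g(S) = 1
(25 + 1)*g(q) = (25 + 1)*1 = 26*1 = 26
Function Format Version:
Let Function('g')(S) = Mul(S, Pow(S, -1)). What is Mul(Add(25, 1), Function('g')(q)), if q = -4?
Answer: 26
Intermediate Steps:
Function('g')(S) = 1
Mul(Add(25, 1), Function('g')(q)) = Mul(Add(25, 1), 1) = Mul(26, 1) = 26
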